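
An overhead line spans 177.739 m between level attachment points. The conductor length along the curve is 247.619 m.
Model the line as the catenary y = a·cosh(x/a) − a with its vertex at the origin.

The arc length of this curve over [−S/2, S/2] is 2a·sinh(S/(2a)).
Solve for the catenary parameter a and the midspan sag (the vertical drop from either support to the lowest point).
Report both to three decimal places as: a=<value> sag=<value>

seed: a₀ = √(S³/(24(L−S))) = √(177.739³/(24·69.880)) = 57.861812
iter 1: u=1.535892  f(a)=+8.721e+00  f'(a)=-3.035e+00  a ← 57.861812 − (+8.721e+00/-3.035e+00) = 60.734837
iter 2: u=1.463238  f(a)=+6.916e-01  f'(a)=-2.571e+00  a ← 60.734837 − (+6.916e-01/-2.571e+00) = 61.003799
iter 3: u=1.456786  f(a)=+5.178e-03  f'(a)=-2.533e+00  a ← 61.003799 − (+5.178e-03/-2.533e+00) = 61.005844
iter 4: u=1.456738  f(a)=+2.950e-07  f'(a)=-2.533e+00  a ← 61.005844 − (+2.950e-07/-2.533e+00) = 61.005844
iter 5: u=1.456737  f(a)=+2.842e-14  f'(a)=-2.533e+00  a ← 61.005844 − (+2.842e-14/-2.533e+00) = 61.005844
converged: |Δa| < 1e-12 after 5 iterations
sag = a·(cosh(S/(2a)) − 1) = 61.005844·(cosh(1.456737) − 1) = 77.017724
T_max/T_min = cosh(S/(2a)) = 2.262465

a=61.006 sag=77.018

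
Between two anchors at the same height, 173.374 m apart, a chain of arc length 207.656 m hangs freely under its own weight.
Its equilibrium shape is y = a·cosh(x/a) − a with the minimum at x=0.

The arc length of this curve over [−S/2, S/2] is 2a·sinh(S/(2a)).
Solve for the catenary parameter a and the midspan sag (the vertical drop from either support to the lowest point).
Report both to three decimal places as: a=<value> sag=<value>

a=81.847 sag=50.362

seed: a₀ = √(S³/(24(L−S))) = √(173.374³/(24·34.282)) = 79.586106
iter 1: u=1.089223  f(a)=+2.092e+00  f'(a)=-9.681e-01  a ← 79.586106 − (+2.092e+00/-9.681e-01) = 81.746963
iter 2: u=1.060431  f(a)=+8.823e-02  f'(a)=-8.880e-01  a ← 81.746963 − (+8.823e-02/-8.880e-01) = 81.846315
iter 3: u=1.059144  f(a)=+1.722e-04  f'(a)=-8.846e-01  a ← 81.846315 − (+1.722e-04/-8.846e-01) = 81.846510
iter 4: u=1.059141  f(a)=+6.592e-10  f'(a)=-8.846e-01  a ← 81.846510 − (+6.592e-10/-8.846e-01) = 81.846510
iter 5: u=1.059141  f(a)=+0.000e+00  f'(a)=-8.846e-01  a ← 81.846510 − (+0.000e+00/-8.846e-01) = 81.846510
converged: |Δa| < 1e-12 after 5 iterations
sag = a·(cosh(S/(2a)) − 1) = 81.846510·(cosh(1.059141) − 1) = 50.362055
T_max/T_min = cosh(S/(2a)) = 1.615323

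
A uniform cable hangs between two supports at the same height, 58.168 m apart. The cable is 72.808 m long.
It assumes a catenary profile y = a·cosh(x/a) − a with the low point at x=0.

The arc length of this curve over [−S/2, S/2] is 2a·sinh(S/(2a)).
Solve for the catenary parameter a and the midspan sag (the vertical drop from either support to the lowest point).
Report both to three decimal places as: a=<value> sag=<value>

seed: a₀ = √(S³/(24(L−S))) = √(58.168³/(24·14.640)) = 23.667372
iter 1: u=1.228865  f(a)=+1.146e+00  f'(a)=-1.434e+00  a ← 23.667372 − (+1.146e+00/-1.434e+00) = 24.466343
iter 2: u=1.188735  f(a)=+6.059e-02  f'(a)=-1.286e+00  a ← 24.466343 − (+6.059e-02/-1.286e+00) = 24.513446
iter 3: u=1.186451  f(a)=+1.903e-04  f'(a)=-1.278e+00  a ← 24.513446 − (+1.903e-04/-1.278e+00) = 24.513595
iter 4: u=1.186444  f(a)=+1.890e-09  f'(a)=-1.278e+00  a ← 24.513595 − (+1.890e-09/-1.278e+00) = 24.513595
iter 5: u=1.186444  f(a)=+0.000e+00  f'(a)=-1.278e+00  a ← 24.513595 − (+0.000e+00/-1.278e+00) = 24.513595
converged: |Δa| < 1e-12 after 5 iterations
sag = a·(cosh(S/(2a)) − 1) = 24.513595·(cosh(1.186444) − 1) = 19.374531
T_max/T_min = cosh(S/(2a)) = 1.790359

a=24.514 sag=19.375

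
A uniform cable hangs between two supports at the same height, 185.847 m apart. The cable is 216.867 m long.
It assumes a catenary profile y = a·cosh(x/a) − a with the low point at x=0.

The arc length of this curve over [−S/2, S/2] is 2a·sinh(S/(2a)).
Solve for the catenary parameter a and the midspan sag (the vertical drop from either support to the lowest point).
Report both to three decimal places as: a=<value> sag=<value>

seed: a₀ = √(S³/(24(L−S))) = √(185.847³/(24·31.020)) = 92.855325
iter 1: u=1.000734  f(a)=+1.591e+00  f'(a)=-7.375e-01  a ← 92.855325 − (+1.591e+00/-7.375e-01) = 95.012431
iter 2: u=0.978014  f(a)=+5.712e-02  f'(a)=-6.854e-01  a ← 95.012431 − (+5.712e-02/-6.854e-01) = 95.095776
iter 3: u=0.977157  f(a)=+7.973e-05  f'(a)=-6.835e-01  a ← 95.095776 − (+7.973e-05/-6.835e-01) = 95.095892
iter 4: u=0.977156  f(a)=+1.558e-10  f'(a)=-6.835e-01  a ← 95.095892 − (+1.558e-10/-6.835e-01) = 95.095892
iter 5: u=0.977156  f(a)=+0.000e+00  f'(a)=-6.835e-01  a ← 95.095892 − (+0.000e+00/-6.835e-01) = 95.095892
converged: |Δa| < 1e-12 after 5 iterations
sag = a·(cosh(S/(2a)) − 1) = 95.095892·(cosh(0.977156) − 1) = 49.129808
T_max/T_min = cosh(S/(2a)) = 1.516634

a=95.096 sag=49.130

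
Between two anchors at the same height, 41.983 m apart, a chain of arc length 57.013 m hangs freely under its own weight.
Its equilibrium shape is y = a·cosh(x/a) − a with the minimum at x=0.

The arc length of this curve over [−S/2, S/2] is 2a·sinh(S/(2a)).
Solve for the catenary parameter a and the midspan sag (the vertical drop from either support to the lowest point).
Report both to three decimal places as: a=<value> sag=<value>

a=15.036 sag=17.193

seed: a₀ = √(S³/(24(L−S))) = √(41.983³/(24·15.030)) = 14.322706
iter 1: u=1.465610  f(a)=+1.699e+00  f'(a)=-2.586e+00  a ← 14.322706 − (+1.699e+00/-2.586e+00) = 14.979929
iter 2: u=1.401308  f(a)=+1.240e-01  f'(a)=-2.221e+00  a ← 14.979929 − (+1.240e-01/-2.221e+00) = 15.035746
iter 3: u=1.396106  f(a)=+7.745e-04  f'(a)=-2.193e+00  a ← 15.035746 − (+7.745e-04/-2.193e+00) = 15.036099
iter 4: u=1.396074  f(a)=+3.064e-08  f'(a)=-2.193e+00  a ← 15.036099 − (+3.064e-08/-2.193e+00) = 15.036099
iter 5: u=1.396074  f(a)=+7.105e-15  f'(a)=-2.193e+00  a ← 15.036099 − (+7.105e-15/-2.193e+00) = 15.036099
converged: |Δa| < 1e-12 after 5 iterations
sag = a·(cosh(S/(2a)) − 1) = 15.036099·(cosh(1.396074) − 1) = 17.192845
T_max/T_min = cosh(S/(2a)) = 2.143438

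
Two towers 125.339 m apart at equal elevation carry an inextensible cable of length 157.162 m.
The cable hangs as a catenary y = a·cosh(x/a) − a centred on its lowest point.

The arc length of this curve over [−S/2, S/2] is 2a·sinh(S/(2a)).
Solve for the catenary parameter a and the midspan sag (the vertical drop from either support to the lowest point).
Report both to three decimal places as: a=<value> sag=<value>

a=52.606 sag=41.958

seed: a₀ = √(S³/(24(L−S))) = √(125.339³/(24·31.823)) = 50.775377
iter 1: u=1.234250  f(a)=+2.514e+00  f'(a)=-1.455e+00  a ← 50.775377 − (+2.514e+00/-1.455e+00) = 52.502875
iter 2: u=1.193639  f(a)=+1.340e-01  f'(a)=-1.304e+00  a ← 52.502875 − (+1.340e-01/-1.304e+00) = 52.605642
iter 3: u=1.191308  f(a)=+4.281e-04  f'(a)=-1.295e+00  a ← 52.605642 − (+4.281e-04/-1.295e+00) = 52.605972
iter 4: u=1.191300  f(a)=+4.401e-09  f'(a)=-1.295e+00  a ← 52.605972 − (+4.401e-09/-1.295e+00) = 52.605972
iter 5: u=1.191300  f(a)=-2.842e-14  f'(a)=-1.295e+00  a ← 52.605972 − (-2.842e-14/-1.295e+00) = 52.605972
converged: |Δa| < 1e-12 after 5 iterations
sag = a·(cosh(S/(2a)) − 1) = 52.605972·(cosh(1.191300) − 1) = 41.958090
T_max/T_min = cosh(S/(2a)) = 1.797592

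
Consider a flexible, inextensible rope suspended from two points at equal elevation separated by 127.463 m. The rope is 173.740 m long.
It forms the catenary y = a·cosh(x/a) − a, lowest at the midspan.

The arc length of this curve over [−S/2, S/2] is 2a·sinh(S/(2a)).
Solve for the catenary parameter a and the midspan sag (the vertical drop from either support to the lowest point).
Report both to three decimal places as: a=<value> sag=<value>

seed: a₀ = √(S³/(24(L−S))) = √(127.463³/(24·46.277)) = 43.180532
iter 1: u=1.475931  f(a)=+5.310e+00  f'(a)=-2.648e+00  a ← 43.180532 − (+5.310e+00/-2.648e+00) = 45.185666
iter 2: u=1.410436  f(a)=+3.923e-01  f'(a)=-2.270e+00  a ← 45.185666 − (+3.923e-01/-2.270e+00) = 45.358460
iter 3: u=1.405063  f(a)=+2.518e-03  f'(a)=-2.241e+00  a ← 45.358460 − (+2.518e-03/-2.241e+00) = 45.359584
iter 4: u=1.405028  f(a)=+1.052e-07  f'(a)=-2.241e+00  a ← 45.359584 − (+1.052e-07/-2.241e+00) = 45.359584
iter 5: u=1.405028  f(a)=-2.842e-14  f'(a)=-2.241e+00  a ← 45.359584 − (-2.842e-14/-2.241e+00) = 45.359584
converged: |Δa| < 1e-12 after 5 iterations
sag = a·(cosh(S/(2a)) − 1) = 45.359584·(cosh(1.405028) − 1) = 52.639848
T_max/T_min = cosh(S/(2a)) = 2.160501

a=45.360 sag=52.640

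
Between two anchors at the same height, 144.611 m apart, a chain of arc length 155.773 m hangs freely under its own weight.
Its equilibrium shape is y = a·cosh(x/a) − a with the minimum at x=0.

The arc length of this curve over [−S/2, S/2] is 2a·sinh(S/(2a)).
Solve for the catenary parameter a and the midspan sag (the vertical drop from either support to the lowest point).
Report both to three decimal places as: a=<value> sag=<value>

seed: a₀ = √(S³/(24(L−S))) = √(144.611³/(24·11.162)) = 106.249125
iter 1: u=0.680528  f(a)=+2.613e-01  f'(a)=-2.200e-01  a ← 106.249125 − (+2.613e-01/-2.200e-01) = 107.436995
iter 2: u=0.673004  f(a)=+4.447e-03  f'(a)=-2.126e-01  a ← 107.436995 − (+4.447e-03/-2.126e-01) = 107.457917
iter 3: u=0.672873  f(a)=+1.337e-06  f'(a)=-2.124e-01  a ← 107.457917 − (+1.337e-06/-2.124e-01) = 107.457923
iter 4: u=0.672873  f(a)=+1.421e-13  f'(a)=-2.124e-01  a ← 107.457923 − (+1.421e-13/-2.124e-01) = 107.457923
converged: |Δa| < 1e-12 after 4 iterations
sag = a·(cosh(S/(2a)) − 1) = 107.457923·(cosh(0.672873) − 1) = 25.257984
T_max/T_min = cosh(S/(2a)) = 1.235050

a=107.458 sag=25.258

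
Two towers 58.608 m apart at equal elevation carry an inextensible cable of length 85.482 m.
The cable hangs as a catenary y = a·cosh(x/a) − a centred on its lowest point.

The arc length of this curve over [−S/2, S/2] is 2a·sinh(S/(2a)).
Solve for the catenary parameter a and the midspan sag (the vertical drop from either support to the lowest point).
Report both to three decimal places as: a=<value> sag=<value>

seed: a₀ = √(S³/(24(L−S))) = √(58.608³/(24·26.874)) = 17.667031
iter 1: u=1.658683  f(a)=+3.948e+00  f'(a)=-3.966e+00  a ← 17.667031 − (+3.948e+00/-3.966e+00) = 18.662652
iter 2: u=1.570195  f(a)=+3.584e-01  f'(a)=-3.276e+00  a ← 18.662652 − (+3.584e-01/-3.276e+00) = 18.772047
iter 3: u=1.561044  f(a)=+3.603e-03  f'(a)=-3.210e+00  a ← 18.772047 − (+3.603e-03/-3.210e+00) = 18.773169
iter 4: u=1.560951  f(a)=+3.722e-07  f'(a)=-3.210e+00  a ← 18.773169 − (+3.722e-07/-3.210e+00) = 18.773170
iter 5: u=1.560951  f(a)=+0.000e+00  f'(a)=-3.210e+00  a ← 18.773170 − (+0.000e+00/-3.210e+00) = 18.773170
converged: |Δa| < 1e-12 after 5 iterations
sag = a·(cosh(S/(2a)) − 1) = 18.773170·(cosh(1.560951) − 1) = 27.909000
T_max/T_min = cosh(S/(2a)) = 2.486643

a=18.773 sag=27.909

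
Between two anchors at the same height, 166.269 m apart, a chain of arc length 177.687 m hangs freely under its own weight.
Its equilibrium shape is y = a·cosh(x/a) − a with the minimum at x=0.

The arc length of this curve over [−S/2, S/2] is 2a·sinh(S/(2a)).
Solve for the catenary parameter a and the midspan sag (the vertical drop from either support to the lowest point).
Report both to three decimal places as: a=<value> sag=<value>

a=130.827 sag=27.315

seed: a₀ = √(S³/(24(L−S))) = √(166.269³/(24·11.418)) = 129.513872
iter 1: u=0.641896  f(a)=+2.375e-01  f'(a)=-1.837e-01  a ← 129.513872 − (+2.375e-01/-1.837e-01) = 130.807055
iter 2: u=0.635551  f(a)=+3.605e-03  f'(a)=-1.782e-01  a ← 130.807055 − (+3.605e-03/-1.782e-01) = 130.827289
iter 3: u=0.635452  f(a)=+8.585e-07  f'(a)=-1.781e-01  a ← 130.827289 − (+8.585e-07/-1.781e-01) = 130.827294
iter 4: u=0.635452  f(a)=+2.842e-14  f'(a)=-1.781e-01  a ← 130.827294 − (+2.842e-14/-1.781e-01) = 130.827294
converged: |Δa| < 1e-12 after 4 iterations
sag = a·(cosh(S/(2a)) − 1) = 130.827294·(cosh(0.635452) − 1) = 27.314884
T_max/T_min = cosh(S/(2a)) = 1.208786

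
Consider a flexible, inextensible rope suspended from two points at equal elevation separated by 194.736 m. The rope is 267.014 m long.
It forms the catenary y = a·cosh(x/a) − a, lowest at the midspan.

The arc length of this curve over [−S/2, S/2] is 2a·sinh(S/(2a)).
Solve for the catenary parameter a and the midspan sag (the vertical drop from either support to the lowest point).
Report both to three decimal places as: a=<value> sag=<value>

seed: a₀ = √(S³/(24(L−S))) = √(194.736³/(24·72.278)) = 65.247020
iter 1: u=1.492298  f(a)=+8.488e+00  f'(a)=-2.750e+00  a ← 65.247020 − (+8.488e+00/-2.750e+00) = 68.333851
iter 2: u=1.424887  f(a)=+6.395e-01  f'(a)=-2.350e+00  a ← 68.333851 − (+6.395e-01/-2.350e+00) = 68.606030
iter 3: u=1.419234  f(a)=+4.284e-03  f'(a)=-2.318e+00  a ← 68.606030 − (+4.284e-03/-2.318e+00) = 68.607879
iter 4: u=1.419196  f(a)=+1.951e-07  f'(a)=-2.318e+00  a ← 68.607879 − (+1.951e-07/-2.318e+00) = 68.607879
iter 5: u=1.419196  f(a)=+0.000e+00  f'(a)=-2.318e+00  a ← 68.607879 − (+0.000e+00/-2.318e+00) = 68.607879
converged: |Δa| < 1e-12 after 5 iterations
sag = a·(cosh(S/(2a)) − 1) = 68.607879·(cosh(1.419196) − 1) = 81.495952
T_max/T_min = cosh(S/(2a)) = 2.187851

a=68.608 sag=81.496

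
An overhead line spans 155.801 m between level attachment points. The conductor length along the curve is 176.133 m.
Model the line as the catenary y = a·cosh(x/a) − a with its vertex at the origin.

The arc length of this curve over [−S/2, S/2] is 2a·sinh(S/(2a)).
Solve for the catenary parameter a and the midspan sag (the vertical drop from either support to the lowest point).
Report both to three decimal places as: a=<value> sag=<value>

seed: a₀ = √(S³/(24(L−S))) = √(155.801³/(24·20.332)) = 88.035876
iter 1: u=0.884872  f(a)=+8.110e-01  f'(a)=-4.991e-01  a ← 88.035876 − (+8.110e-01/-4.991e-01) = 89.660812
iter 2: u=0.868836  f(a)=+2.300e-02  f'(a)=-4.712e-01  a ← 89.660812 − (+2.300e-02/-4.712e-01) = 89.709626
iter 3: u=0.868363  f(a)=+1.969e-05  f'(a)=-4.703e-01  a ← 89.709626 − (+1.969e-05/-4.703e-01) = 89.709668
iter 4: u=0.868362  f(a)=+1.447e-11  f'(a)=-4.703e-01  a ← 89.709668 − (+1.447e-11/-4.703e-01) = 89.709668
converged: |Δa| < 1e-12 after 4 iterations
sag = a·(cosh(S/(2a)) − 1) = 89.709668·(cosh(0.868362) − 1) = 36.002436
T_max/T_min = cosh(S/(2a)) = 1.401322

a=89.710 sag=36.002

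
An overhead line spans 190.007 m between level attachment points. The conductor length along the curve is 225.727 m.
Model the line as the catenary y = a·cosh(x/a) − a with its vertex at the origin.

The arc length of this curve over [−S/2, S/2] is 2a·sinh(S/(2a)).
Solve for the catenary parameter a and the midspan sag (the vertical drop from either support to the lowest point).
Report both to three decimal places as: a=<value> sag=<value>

a=91.873 sag=53.656

seed: a₀ = √(S³/(24(L−S))) = √(190.007³/(24·35.720)) = 89.452618
iter 1: u=1.062054  f(a)=+2.069e+00  f'(a)=-8.924e-01  a ← 89.452618 − (+2.069e+00/-8.924e-01) = 91.771576
iter 2: u=1.035217  f(a)=+8.321e-02  f'(a)=-8.220e-01  a ← 91.771576 − (+8.321e-02/-8.220e-01) = 91.872804
iter 3: u=1.034076  f(a)=+1.470e-04  f'(a)=-8.191e-01  a ← 91.872804 − (+1.470e-04/-8.191e-01) = 91.872983
iter 4: u=1.034074  f(a)=+4.605e-10  f'(a)=-8.191e-01  a ← 91.872983 − (+4.605e-10/-8.191e-01) = 91.872983
iter 5: u=1.034074  f(a)=+0.000e+00  f'(a)=-8.191e-01  a ← 91.872983 − (+0.000e+00/-8.191e-01) = 91.872983
converged: |Δa| < 1e-12 after 5 iterations
sag = a·(cosh(S/(2a)) − 1) = 91.872983·(cosh(1.034074) − 1) = 53.656446
T_max/T_min = cosh(S/(2a)) = 1.584029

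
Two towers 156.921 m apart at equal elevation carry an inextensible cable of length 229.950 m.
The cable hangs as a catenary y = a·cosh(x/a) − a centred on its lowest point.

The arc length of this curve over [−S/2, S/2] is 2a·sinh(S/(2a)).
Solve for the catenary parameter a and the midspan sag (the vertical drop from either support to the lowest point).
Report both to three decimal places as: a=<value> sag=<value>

a=49.934 sag=75.416

seed: a₀ = √(S³/(24(L−S))) = √(156.921³/(24·73.029)) = 46.953536
iter 1: u=1.671024  f(a)=+1.090e+01  f'(a)=-4.071e+00  a ← 46.953536 − (+1.090e+01/-4.071e+00) = 49.631523
iter 2: u=1.580860  f(a)=+1.002e+00  f'(a)=-3.354e+00  a ← 49.631523 − (+1.002e+00/-3.354e+00) = 49.930349
iter 3: u=1.571399  f(a)=+1.036e-02  f'(a)=-3.285e+00  a ← 49.930349 − (+1.036e-02/-3.285e+00) = 49.933505
iter 4: u=1.571300  f(a)=+1.134e-06  f'(a)=-3.284e+00  a ← 49.933505 − (+1.134e-06/-3.284e+00) = 49.933505
iter 5: u=1.571300  f(a)=+2.842e-14  f'(a)=-3.284e+00  a ← 49.933505 − (+2.842e-14/-3.284e+00) = 49.933505
converged: |Δa| < 1e-12 after 5 iterations
sag = a·(cosh(S/(2a)) − 1) = 49.933505·(cosh(1.571300) − 1) = 75.416427
T_max/T_min = cosh(S/(2a)) = 2.510337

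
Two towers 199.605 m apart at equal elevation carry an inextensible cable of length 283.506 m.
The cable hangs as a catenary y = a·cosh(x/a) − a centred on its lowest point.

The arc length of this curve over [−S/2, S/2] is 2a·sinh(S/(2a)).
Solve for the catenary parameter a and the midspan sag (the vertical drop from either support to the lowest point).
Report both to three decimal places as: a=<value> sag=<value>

seed: a₀ = √(S³/(24(L−S))) = √(199.605³/(24·83.901)) = 62.844595
iter 1: u=1.588084  f(a)=+1.124e+01  f'(a)=-3.407e+00  a ← 62.844595 − (+1.124e+01/-3.407e+00) = 66.143027
iter 2: u=1.508889  f(a)=+9.454e-01  f'(a)=-2.856e+00  a ← 66.143027 − (+9.454e-01/-2.856e+00) = 66.474056
iter 3: u=1.501375  f(a)=+8.048e-03  f'(a)=-2.807e+00  a ← 66.474056 − (+8.048e-03/-2.807e+00) = 66.476922
iter 4: u=1.501310  f(a)=+5.942e-07  f'(a)=-2.807e+00  a ← 66.476922 − (+5.942e-07/-2.807e+00) = 66.476923
iter 5: u=1.501310  f(a)=-5.684e-14  f'(a)=-2.807e+00  a ← 66.476923 − (-5.684e-14/-2.807e+00) = 66.476923
converged: |Δa| < 1e-12 after 5 iterations
sag = a·(cosh(S/(2a)) − 1) = 66.476923·(cosh(1.501310) − 1) = 90.089658
T_max/T_min = cosh(S/(2a)) = 2.355202

a=66.477 sag=90.090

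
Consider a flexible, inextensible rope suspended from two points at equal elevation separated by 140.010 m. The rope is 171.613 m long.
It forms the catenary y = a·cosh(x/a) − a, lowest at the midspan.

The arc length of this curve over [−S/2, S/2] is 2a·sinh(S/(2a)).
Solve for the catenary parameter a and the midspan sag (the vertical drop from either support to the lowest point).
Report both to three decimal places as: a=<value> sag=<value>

a=62.094 sag=43.823

seed: a₀ = √(S³/(24(L−S))) = √(140.010³/(24·31.603)) = 60.154595
iter 1: u=1.163751  f(a)=+2.210e+00  f'(a)=-1.200e+00  a ← 60.154595 − (+2.210e+00/-1.200e+00) = 61.996418
iter 2: u=1.129178  f(a)=+1.056e-01  f'(a)=-1.088e+00  a ← 61.996418 − (+1.056e-01/-1.088e+00) = 62.093463
iter 3: u=1.127413  f(a)=+2.676e-04  f'(a)=-1.082e+00  a ← 62.093463 − (+2.676e-04/-1.082e+00) = 62.093710
iter 4: u=1.127409  f(a)=+1.729e-09  f'(a)=-1.082e+00  a ← 62.093710 − (+1.729e-09/-1.082e+00) = 62.093710
iter 5: u=1.127409  f(a)=-5.684e-14  f'(a)=-1.082e+00  a ← 62.093710 − (-5.684e-14/-1.082e+00) = 62.093710
converged: |Δa| < 1e-12 after 5 iterations
sag = a·(cosh(S/(2a)) − 1) = 62.093710·(cosh(1.127409) − 1) = 43.823164
T_max/T_min = cosh(S/(2a)) = 1.705759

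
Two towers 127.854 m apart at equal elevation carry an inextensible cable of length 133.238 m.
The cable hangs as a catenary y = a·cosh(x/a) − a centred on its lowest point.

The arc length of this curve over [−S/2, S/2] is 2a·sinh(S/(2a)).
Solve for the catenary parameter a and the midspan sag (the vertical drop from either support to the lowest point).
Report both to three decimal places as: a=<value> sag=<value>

a=127.974 sag=16.302

seed: a₀ = √(S³/(24(L−S))) = √(127.854³/(24·5.384)) = 127.178393
iter 1: u=0.502656  f(a)=+6.843e-02  f'(a)=-8.683e-02  a ← 127.178393 − (+6.843e-02/-8.683e-02) = 127.966483
iter 2: u=0.499560  f(a)=+6.413e-04  f'(a)=-8.521e-02  a ← 127.966483 − (+6.413e-04/-8.521e-02) = 127.974009
iter 3: u=0.499531  f(a)=+5.750e-08  f'(a)=-8.519e-02  a ← 127.974009 − (+5.750e-08/-8.519e-02) = 127.974009
iter 4: u=0.499531  f(a)=+2.842e-14  f'(a)=-8.519e-02  a ← 127.974009 − (+2.842e-14/-8.519e-02) = 127.974009
converged: |Δa| < 1e-12 after 4 iterations
sag = a·(cosh(S/(2a)) − 1) = 127.974009·(cosh(0.499531) − 1) = 16.301554
T_max/T_min = cosh(S/(2a)) = 1.127382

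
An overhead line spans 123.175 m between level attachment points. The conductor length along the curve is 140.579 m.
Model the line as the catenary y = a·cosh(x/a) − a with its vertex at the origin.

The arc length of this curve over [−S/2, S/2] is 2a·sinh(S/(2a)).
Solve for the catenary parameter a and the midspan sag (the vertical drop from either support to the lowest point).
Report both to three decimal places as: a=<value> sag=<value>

a=68.263 sag=29.719

seed: a₀ = √(S³/(24(L−S))) = √(123.175³/(24·17.404)) = 66.888845
iter 1: u=0.920744  f(a)=+7.528e-01  f'(a)=-5.659e-01  a ← 66.888845 − (+7.528e-01/-5.659e-01) = 68.219205
iter 2: u=0.902788  f(a)=+2.305e-02  f'(a)=-5.317e-01  a ← 68.219205 − (+2.305e-02/-5.317e-01) = 68.262549
iter 3: u=0.902215  f(a)=+2.311e-05  f'(a)=-5.306e-01  a ← 68.262549 − (+2.311e-05/-5.306e-01) = 68.262592
iter 4: u=0.902214  f(a)=+2.325e-11  f'(a)=-5.306e-01  a ← 68.262592 − (+2.325e-11/-5.306e-01) = 68.262592
converged: |Δa| < 1e-12 after 4 iterations
sag = a·(cosh(S/(2a)) − 1) = 68.262592·(cosh(0.902214) − 1) = 29.719015
T_max/T_min = cosh(S/(2a)) = 1.435363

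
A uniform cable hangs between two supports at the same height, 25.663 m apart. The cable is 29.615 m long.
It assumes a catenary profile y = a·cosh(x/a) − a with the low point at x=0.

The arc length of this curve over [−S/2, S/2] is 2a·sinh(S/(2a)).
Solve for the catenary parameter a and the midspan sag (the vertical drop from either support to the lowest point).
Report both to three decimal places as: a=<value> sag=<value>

seed: a₀ = √(S³/(24(L−S))) = √(25.663³/(24·3.952)) = 13.348948
iter 1: u=0.961237  f(a)=+1.866e-01  f'(a)=-6.487e-01  a ← 13.348948 − (+1.866e-01/-6.487e-01) = 13.636693
iter 2: u=0.940954  f(a)=+6.206e-03  f'(a)=-6.062e-01  a ← 13.636693 − (+6.206e-03/-6.062e-01) = 13.646930
iter 3: u=0.940248  f(a)=+7.383e-06  f'(a)=-6.047e-01  a ← 13.646930 − (+7.383e-06/-6.047e-01) = 13.646943
iter 4: u=0.940247  f(a)=+1.048e-11  f'(a)=-6.047e-01  a ← 13.646943 − (+1.048e-11/-6.047e-01) = 13.646943
iter 5: u=0.940247  f(a)=-3.553e-15  f'(a)=-6.047e-01  a ← 13.646943 − (-3.553e-15/-6.047e-01) = 13.646943
converged: |Δa| < 1e-12 after 5 iterations
sag = a·(cosh(S/(2a)) − 1) = 13.646943·(cosh(0.940247) − 1) = 6.490115
T_max/T_min = cosh(S/(2a)) = 1.475573

a=13.647 sag=6.490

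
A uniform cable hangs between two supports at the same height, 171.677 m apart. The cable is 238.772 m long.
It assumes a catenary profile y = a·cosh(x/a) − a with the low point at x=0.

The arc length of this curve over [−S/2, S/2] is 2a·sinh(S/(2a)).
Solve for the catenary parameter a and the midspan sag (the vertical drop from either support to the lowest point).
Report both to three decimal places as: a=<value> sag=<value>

a=59.084 sag=74.122

seed: a₀ = √(S³/(24(L−S))) = √(171.677³/(24·67.095)) = 56.055402
iter 1: u=1.531315  f(a)=+8.320e+00  f'(a)=-3.004e+00  a ← 56.055402 − (+8.320e+00/-3.004e+00) = 58.824886
iter 2: u=1.459221  f(a)=+6.564e-01  f'(a)=-2.547e+00  a ← 58.824886 − (+6.564e-01/-2.547e+00) = 59.082550
iter 3: u=1.452857  f(a)=+4.858e-03  f'(a)=-2.510e+00  a ← 59.082550 − (+4.858e-03/-2.510e+00) = 59.084486
iter 4: u=1.452809  f(a)=+2.704e-07  f'(a)=-2.510e+00  a ← 59.084486 − (+2.704e-07/-2.510e+00) = 59.084486
iter 5: u=1.452809  f(a)=-5.684e-14  f'(a)=-2.510e+00  a ← 59.084486 − (-5.684e-14/-2.510e+00) = 59.084486
converged: |Δa| < 1e-12 after 5 iterations
sag = a·(cosh(S/(2a)) − 1) = 59.084486·(cosh(1.452809) − 1) = 74.122096
T_max/T_min = cosh(S/(2a)) = 2.254510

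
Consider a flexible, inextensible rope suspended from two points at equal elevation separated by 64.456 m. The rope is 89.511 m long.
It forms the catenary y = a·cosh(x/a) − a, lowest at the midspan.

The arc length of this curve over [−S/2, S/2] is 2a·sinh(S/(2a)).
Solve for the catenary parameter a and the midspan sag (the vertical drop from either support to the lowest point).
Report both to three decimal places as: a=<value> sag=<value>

seed: a₀ = √(S³/(24(L−S))) = √(64.456³/(24·25.055)) = 21.102903
iter 1: u=1.527183  f(a)=+3.089e+00  f'(a)=-2.977e+00  a ← 21.102903 − (+3.089e+00/-2.977e+00) = 22.140814
iter 2: u=1.455592  f(a)=+2.425e-01  f'(a)=-2.526e+00  a ← 22.140814 − (+2.425e-01/-2.526e+00) = 22.236837
iter 3: u=1.449307  f(a)=+1.777e-03  f'(a)=-2.489e+00  a ← 22.236837 − (+1.777e-03/-2.489e+00) = 22.237551
iter 4: u=1.449260  f(a)=+9.685e-08  f'(a)=-2.489e+00  a ← 22.237551 − (+9.685e-08/-2.489e+00) = 22.237551
iter 5: u=1.449260  f(a)=+0.000e+00  f'(a)=-2.489e+00  a ← 22.237551 − (+0.000e+00/-2.489e+00) = 22.237551
converged: |Δa| < 1e-12 after 5 iterations
sag = a·(cosh(S/(2a)) − 1) = 22.237551·(cosh(1.449260) − 1) = 27.738078
T_max/T_min = cosh(S/(2a)) = 2.247353

a=22.238 sag=27.738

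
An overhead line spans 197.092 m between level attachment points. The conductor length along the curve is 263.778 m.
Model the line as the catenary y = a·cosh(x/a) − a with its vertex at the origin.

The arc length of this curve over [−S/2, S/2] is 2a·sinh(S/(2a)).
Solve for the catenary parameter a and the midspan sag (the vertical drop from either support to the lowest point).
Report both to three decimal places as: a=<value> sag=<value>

a=72.432 sag=78.037

seed: a₀ = √(S³/(24(L−S))) = √(197.092³/(24·66.686)) = 69.164070
iter 1: u=1.424815  f(a)=+7.106e+00  f'(a)=-2.349e+00  a ← 69.164070 − (+7.106e+00/-2.349e+00) = 72.188615
iter 2: u=1.365118  f(a)=+4.927e-01  f'(a)=-2.034e+00  a ← 72.188615 − (+4.927e-01/-2.034e+00) = 72.430856
iter 3: u=1.360553  f(a)=+2.759e-03  f'(a)=-2.011e+00  a ← 72.430856 − (+2.759e-03/-2.011e+00) = 72.432228
iter 4: u=1.360527  f(a)=+8.757e-08  f'(a)=-2.011e+00  a ← 72.432228 − (+8.757e-08/-2.011e+00) = 72.432228
iter 5: u=1.360527  f(a)=+0.000e+00  f'(a)=-2.011e+00  a ← 72.432228 − (+0.000e+00/-2.011e+00) = 72.432228
converged: |Δa| < 1e-12 after 5 iterations
sag = a·(cosh(S/(2a)) − 1) = 72.432228·(cosh(1.360527) − 1) = 78.037490
T_max/T_min = cosh(S/(2a)) = 2.077386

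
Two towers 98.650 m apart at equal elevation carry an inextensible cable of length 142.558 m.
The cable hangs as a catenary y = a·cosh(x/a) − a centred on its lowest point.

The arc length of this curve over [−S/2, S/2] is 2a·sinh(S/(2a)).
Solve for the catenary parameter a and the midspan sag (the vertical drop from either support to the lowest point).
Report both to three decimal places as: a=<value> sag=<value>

a=32.022 sag=46.119

seed: a₀ = √(S³/(24(L−S))) = √(98.650³/(24·43.908)) = 30.183402
iter 1: u=1.634176  f(a)=+6.250e+00  f'(a)=-3.764e+00  a ← 30.183402 − (+6.250e+00/-3.764e+00) = 31.843711
iter 2: u=1.548971  f(a)=+5.527e-01  f'(a)=-3.125e+00  a ← 31.843711 − (+5.527e-01/-3.125e+00) = 32.020568
iter 3: u=1.540416  f(a)=+5.250e-03  f'(a)=-3.066e+00  a ← 32.020568 − (+5.250e-03/-3.066e+00) = 32.022281
iter 4: u=1.540334  f(a)=+4.836e-07  f'(a)=-3.066e+00  a ← 32.022281 − (+4.836e-07/-3.066e+00) = 32.022281
iter 5: u=1.540334  f(a)=+0.000e+00  f'(a)=-3.066e+00  a ← 32.022281 − (+0.000e+00/-3.066e+00) = 32.022281
converged: |Δa| < 1e-12 after 5 iterations
sag = a·(cosh(S/(2a)) − 1) = 32.022281·(cosh(1.540334) − 1) = 46.119400
T_max/T_min = cosh(S/(2a)) = 2.440228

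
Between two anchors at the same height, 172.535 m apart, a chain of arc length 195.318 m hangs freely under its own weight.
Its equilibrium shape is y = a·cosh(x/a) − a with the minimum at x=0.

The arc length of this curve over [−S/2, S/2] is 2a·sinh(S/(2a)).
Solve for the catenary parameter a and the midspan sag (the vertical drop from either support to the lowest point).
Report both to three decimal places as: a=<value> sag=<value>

seed: a₀ = √(S³/(24(L−S))) = √(172.535³/(24·22.783)) = 96.918065
iter 1: u=0.890108  f(a)=+9.198e-01  f'(a)=-5.085e-01  a ← 96.918065 − (+9.198e-01/-5.085e-01) = 98.726933
iter 2: u=0.873799  f(a)=+2.638e-02  f'(a)=-4.797e-01  a ← 98.726933 − (+2.638e-02/-4.797e-01) = 98.781930
iter 3: u=0.873313  f(a)=+2.312e-05  f'(a)=-4.788e-01  a ← 98.781930 − (+2.312e-05/-4.788e-01) = 98.781979
iter 4: u=0.873312  f(a)=+1.779e-11  f'(a)=-4.788e-01  a ← 98.781979 − (+1.779e-11/-4.788e-01) = 98.781979
converged: |Δa| < 1e-12 after 4 iterations
sag = a·(cosh(S/(2a)) − 1) = 98.781979·(cosh(0.873312) − 1) = 40.125039
T_max/T_min = cosh(S/(2a)) = 1.406198

a=98.782 sag=40.125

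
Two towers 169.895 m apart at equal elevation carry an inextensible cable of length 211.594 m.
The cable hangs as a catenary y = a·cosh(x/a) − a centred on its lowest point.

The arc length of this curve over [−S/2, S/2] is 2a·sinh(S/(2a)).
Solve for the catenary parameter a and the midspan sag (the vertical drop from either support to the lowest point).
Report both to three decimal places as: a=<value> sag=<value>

seed: a₀ = √(S³/(24(L−S))) = √(169.895³/(24·41.699)) = 70.000712
iter 1: u=1.213523  f(a)=+3.180e+00  f'(a)=-1.376e+00  a ← 70.000712 − (+3.180e+00/-1.376e+00) = 72.311415
iter 2: u=1.174745  f(a)=+1.643e-01  f'(a)=-1.237e+00  a ← 72.311415 − (+1.643e-01/-1.237e+00) = 72.444152
iter 3: u=1.172593  f(a)=+4.910e-04  f'(a)=-1.230e+00  a ← 72.444152 − (+4.910e-04/-1.230e+00) = 72.444551
iter 4: u=1.172586  f(a)=+4.416e-09  f'(a)=-1.230e+00  a ← 72.444551 − (+4.416e-09/-1.230e+00) = 72.444551
iter 5: u=1.172586  f(a)=-2.842e-14  f'(a)=-1.230e+00  a ← 72.444551 − (-2.842e-14/-1.230e+00) = 72.444551
converged: |Δa| < 1e-12 after 5 iterations
sag = a·(cosh(S/(2a)) − 1) = 72.444551·(cosh(1.172586) − 1) = 55.778763
T_max/T_min = cosh(S/(2a)) = 1.769951

a=72.445 sag=55.779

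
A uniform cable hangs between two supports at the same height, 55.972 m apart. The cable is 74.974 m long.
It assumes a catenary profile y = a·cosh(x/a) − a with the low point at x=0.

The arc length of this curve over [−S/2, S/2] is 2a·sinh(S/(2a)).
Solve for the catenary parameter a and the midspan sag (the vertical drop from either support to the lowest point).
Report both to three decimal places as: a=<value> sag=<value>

a=20.538 sag=22.206

seed: a₀ = √(S³/(24(L−S))) = √(55.972³/(24·19.002)) = 19.608797
iter 1: u=1.427217  f(a)=+2.032e+00  f'(a)=-2.363e+00  a ← 19.608797 − (+2.032e+00/-2.363e+00) = 20.468767
iter 2: u=1.367254  f(a)=+1.413e-01  f'(a)=-2.044e+00  a ← 20.468767 − (+1.413e-01/-2.044e+00) = 20.537885
iter 3: u=1.362652  f(a)=+7.965e-04  f'(a)=-2.022e+00  a ← 20.537885 − (+7.965e-04/-2.022e+00) = 20.538279
iter 4: u=1.362626  f(a)=+2.562e-08  f'(a)=-2.021e+00  a ← 20.538279 − (+2.562e-08/-2.021e+00) = 20.538279
iter 5: u=1.362626  f(a)=+1.421e-14  f'(a)=-2.021e+00  a ← 20.538279 − (+1.421e-14/-2.021e+00) = 20.538279
converged: |Δa| < 1e-12 after 5 iterations
sag = a·(cosh(S/(2a)) − 1) = 20.538279·(cosh(1.362626) − 1) = 22.206265
T_max/T_min = cosh(S/(2a)) = 2.081214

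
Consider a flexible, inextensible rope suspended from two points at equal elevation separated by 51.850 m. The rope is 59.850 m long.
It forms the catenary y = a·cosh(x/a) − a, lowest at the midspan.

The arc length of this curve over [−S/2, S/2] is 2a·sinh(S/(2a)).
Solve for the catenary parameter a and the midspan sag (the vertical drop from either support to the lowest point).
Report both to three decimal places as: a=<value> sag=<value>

seed: a₀ = √(S³/(24(L−S))) = √(51.850³/(24·8.000)) = 26.944649
iter 1: u=0.962158  f(a)=+3.786e-01  f'(a)=-6.506e-01  a ← 26.944649 − (+3.786e-01/-6.506e-01) = 27.526495
iter 2: u=0.941820  f(a)=+1.261e-02  f'(a)=-6.079e-01  a ← 27.526495 − (+1.261e-02/-6.079e-01) = 27.547236
iter 3: u=0.941111  f(a)=+1.506e-05  f'(a)=-6.065e-01  a ← 27.547236 − (+1.506e-05/-6.065e-01) = 27.547261
iter 4: u=0.941110  f(a)=+2.154e-11  f'(a)=-6.065e-01  a ← 27.547261 − (+2.154e-11/-6.065e-01) = 27.547261
iter 5: u=0.941110  f(a)=-7.105e-15  f'(a)=-6.065e-01  a ← 27.547261 − (-7.105e-15/-6.065e-01) = 27.547261
converged: |Δa| < 1e-12 after 5 iterations
sag = a·(cosh(S/(2a)) − 1) = 27.547261·(cosh(0.941110) − 1) = 13.126529
T_max/T_min = cosh(S/(2a)) = 1.476509

a=27.547 sag=13.127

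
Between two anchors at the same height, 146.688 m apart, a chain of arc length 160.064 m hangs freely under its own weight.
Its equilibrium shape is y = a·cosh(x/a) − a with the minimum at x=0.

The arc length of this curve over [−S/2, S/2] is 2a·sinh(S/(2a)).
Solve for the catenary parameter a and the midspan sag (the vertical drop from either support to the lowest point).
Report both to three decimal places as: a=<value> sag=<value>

a=100.486 sag=27.976

seed: a₀ = √(S³/(24(L−S))) = √(146.688³/(24·13.376)) = 99.156943
iter 1: u=0.739676  f(a)=+3.707e-01  f'(a)=-2.848e-01  a ← 99.156943 − (+3.707e-01/-2.848e-01) = 100.458404
iter 2: u=0.730093  f(a)=+7.425e-03  f'(a)=-2.735e-01  a ← 100.458404 − (+7.425e-03/-2.735e-01) = 100.485549
iter 3: u=0.729896  f(a)=+3.114e-06  f'(a)=-2.733e-01  a ← 100.485549 − (+3.114e-06/-2.733e-01) = 100.485560
iter 4: u=0.729896  f(a)=+5.400e-13  f'(a)=-2.733e-01  a ← 100.485560 − (+5.400e-13/-2.733e-01) = 100.485560
converged: |Δa| < 1e-12 after 4 iterations
sag = a·(cosh(S/(2a)) − 1) = 100.485560·(cosh(0.729896) − 1) = 27.976375
T_max/T_min = cosh(S/(2a)) = 1.278412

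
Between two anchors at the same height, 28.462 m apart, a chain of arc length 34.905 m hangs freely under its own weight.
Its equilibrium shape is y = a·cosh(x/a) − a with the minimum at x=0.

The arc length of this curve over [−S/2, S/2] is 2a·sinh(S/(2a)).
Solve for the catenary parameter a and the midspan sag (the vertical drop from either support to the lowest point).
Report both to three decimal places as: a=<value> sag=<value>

a=12.606 sag=8.923

seed: a₀ = √(S³/(24(L−S))) = √(28.462³/(24·6.443)) = 12.210921
iter 1: u=1.165432  f(a)=+4.520e-01  f'(a)=-1.206e+00  a ← 12.210921 − (+4.520e-01/-1.206e+00) = 12.585772
iter 2: u=1.130721  f(a)=+2.165e-02  f'(a)=-1.093e+00  a ← 12.585772 − (+2.165e-02/-1.093e+00) = 12.605581
iter 3: u=1.128944  f(a)=+5.519e-05  f'(a)=-1.087e+00  a ← 12.605581 − (+5.519e-05/-1.087e+00) = 12.605632
iter 4: u=1.128940  f(a)=+3.607e-10  f'(a)=-1.087e+00  a ← 12.605632 − (+3.607e-10/-1.087e+00) = 12.605632
iter 5: u=1.128940  f(a)=-7.105e-15  f'(a)=-1.087e+00  a ← 12.605632 − (-7.105e-15/-1.087e+00) = 12.605632
converged: |Δa| < 1e-12 after 5 iterations
sag = a·(cosh(S/(2a)) − 1) = 12.605632·(cosh(1.128940) − 1) = 8.923226
T_max/T_min = cosh(S/(2a)) = 1.707876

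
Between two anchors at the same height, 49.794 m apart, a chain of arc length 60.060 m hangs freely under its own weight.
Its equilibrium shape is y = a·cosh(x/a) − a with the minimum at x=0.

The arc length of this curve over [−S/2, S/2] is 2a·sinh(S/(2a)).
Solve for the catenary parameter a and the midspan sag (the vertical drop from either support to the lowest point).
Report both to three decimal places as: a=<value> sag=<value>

seed: a₀ = √(S³/(24(L−S))) = √(49.794³/(24·10.266)) = 22.385112
iter 1: u=1.112212  f(a)=+6.540e-01  f'(a)=-1.036e+00  a ← 22.385112 − (+6.540e-01/-1.036e+00) = 23.016491
iter 2: u=1.081703  f(a)=+2.869e-02  f'(a)=-9.467e-01  a ← 23.016491 − (+2.869e-02/-9.467e-01) = 23.046795
iter 3: u=1.080280  f(a)=+6.082e-05  f'(a)=-9.427e-01  a ← 23.046795 − (+6.082e-05/-9.427e-01) = 23.046860
iter 4: u=1.080277  f(a)=+2.747e-10  f'(a)=-9.427e-01  a ← 23.046860 − (+2.747e-10/-9.427e-01) = 23.046860
iter 5: u=1.080277  f(a)=-7.105e-15  f'(a)=-9.427e-01  a ← 23.046860 − (-7.105e-15/-9.427e-01) = 23.046860
converged: |Δa| < 1e-12 after 5 iterations
sag = a·(cosh(S/(2a)) − 1) = 23.046860·(cosh(1.080277) − 1) = 14.807581
T_max/T_min = cosh(S/(2a)) = 1.642499

a=23.047 sag=14.808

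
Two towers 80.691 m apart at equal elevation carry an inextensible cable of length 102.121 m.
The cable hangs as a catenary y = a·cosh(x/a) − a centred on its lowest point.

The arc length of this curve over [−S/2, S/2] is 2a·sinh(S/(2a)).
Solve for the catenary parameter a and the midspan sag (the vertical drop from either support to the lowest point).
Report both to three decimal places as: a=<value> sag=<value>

a=33.164 sag=27.722

seed: a₀ = √(S³/(24(L−S))) = √(80.691³/(24·21.430)) = 31.961043
iter 1: u=1.262334  f(a)=+1.774e+00  f'(a)=-1.567e+00  a ← 31.961043 − (+1.774e+00/-1.567e+00) = 33.092762
iter 2: u=1.219164  f(a)=+9.856e-02  f'(a)=-1.397e+00  a ← 33.092762 − (+9.856e-02/-1.397e+00) = 33.163291
iter 3: u=1.216571  f(a)=+3.440e-04  f'(a)=-1.388e+00  a ← 33.163291 − (+3.440e-04/-1.388e+00) = 33.163539
iter 4: u=1.216562  f(a)=+4.222e-09  f'(a)=-1.388e+00  a ← 33.163539 − (+4.222e-09/-1.388e+00) = 33.163539
iter 5: u=1.216562  f(a)=+1.421e-14  f'(a)=-1.388e+00  a ← 33.163539 − (+1.421e-14/-1.388e+00) = 33.163539
converged: |Δa| < 1e-12 after 5 iterations
sag = a·(cosh(S/(2a)) − 1) = 33.163539·(cosh(1.216562) − 1) = 27.721557
T_max/T_min = cosh(S/(2a)) = 1.835905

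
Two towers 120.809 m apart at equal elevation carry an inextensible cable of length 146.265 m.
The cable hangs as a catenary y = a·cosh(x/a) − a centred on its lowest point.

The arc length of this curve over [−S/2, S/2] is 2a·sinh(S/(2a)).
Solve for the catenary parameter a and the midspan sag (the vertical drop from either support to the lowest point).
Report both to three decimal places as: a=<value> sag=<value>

seed: a₀ = √(S³/(24(L−S))) = √(120.809³/(24·25.456)) = 53.721513
iter 1: u=1.124401  f(a)=+1.658e+00  f'(a)=-1.073e+00  a ← 53.721513 − (+1.658e+00/-1.073e+00) = 55.267070
iter 2: u=1.092956  f(a)=+7.426e-02  f'(a)=-9.789e-01  a ← 55.267070 − (+7.426e-02/-9.789e-01) = 55.342934
iter 3: u=1.091458  f(a)=+1.644e-04  f'(a)=-9.746e-01  a ← 55.342934 − (+1.644e-04/-9.746e-01) = 55.343103
iter 4: u=1.091455  f(a)=+8.091e-10  f'(a)=-9.746e-01  a ← 55.343103 − (+8.091e-10/-9.746e-01) = 55.343103
iter 5: u=1.091455  f(a)=+0.000e+00  f'(a)=-9.746e-01  a ← 55.343103 − (+0.000e+00/-9.746e-01) = 55.343103
converged: |Δa| < 1e-12 after 5 iterations
sag = a·(cosh(S/(2a)) − 1) = 55.343103·(cosh(1.091455) − 1) = 36.369609
T_max/T_min = cosh(S/(2a)) = 1.657166

a=55.343 sag=36.370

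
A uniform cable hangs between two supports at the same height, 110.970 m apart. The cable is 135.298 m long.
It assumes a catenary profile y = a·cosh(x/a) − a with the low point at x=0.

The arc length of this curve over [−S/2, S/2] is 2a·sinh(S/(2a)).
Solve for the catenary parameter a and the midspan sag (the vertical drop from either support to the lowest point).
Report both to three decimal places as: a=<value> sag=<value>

seed: a₀ = √(S³/(24(L−S))) = √(110.970³/(24·24.328)) = 48.378183
iter 1: u=1.146901  f(a)=+1.651e+00  f'(a)=-1.144e+00  a ← 48.378183 − (+1.651e+00/-1.144e+00) = 49.820915
iter 2: u=1.113689  f(a)=+7.674e-02  f'(a)=-1.040e+00  a ← 49.820915 − (+7.674e-02/-1.040e+00) = 49.894681
iter 3: u=1.112042  f(a)=+1.836e-04  f'(a)=-1.035e+00  a ← 49.894681 − (+1.836e-04/-1.035e+00) = 49.894858
iter 4: u=1.112038  f(a)=+1.057e-09  f'(a)=-1.035e+00  a ← 49.894858 − (+1.057e-09/-1.035e+00) = 49.894858
iter 5: u=1.112038  f(a)=+0.000e+00  f'(a)=-1.035e+00  a ← 49.894858 − (+0.000e+00/-1.035e+00) = 49.894858
converged: |Δa| < 1e-12 after 5 iterations
sag = a·(cosh(S/(2a)) − 1) = 49.894858·(cosh(1.112038) − 1) = 34.163955
T_max/T_min = cosh(S/(2a)) = 1.684719

a=49.895 sag=34.164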